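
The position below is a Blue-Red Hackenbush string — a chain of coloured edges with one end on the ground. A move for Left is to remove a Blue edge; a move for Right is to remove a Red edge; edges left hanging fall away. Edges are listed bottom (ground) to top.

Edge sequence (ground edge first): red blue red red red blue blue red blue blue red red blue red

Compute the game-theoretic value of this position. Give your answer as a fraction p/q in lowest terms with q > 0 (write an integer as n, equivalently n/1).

edge 1 of 14 (red): { — | 0 } => -1
edge 2 of 14 (blue): { -1 | 0 } => -1/2
edge 3 of 14 (red): { -1 | -1/2; 0 } => -3/4
edge 4 of 14 (red): { -1 | -3/4; -1/2; 0 } => -7/8
edge 5 of 14 (red): { -1 | -7/8; -3/4; -1/2; 0 } => -15/16
edge 6 of 14 (blue): { -1; -15/16 | -7/8; -3/4; -1/2; 0 } => -29/32
edge 7 of 14 (blue): { -1; -15/16; -29/32 | -7/8; -3/4; -1/2; 0 } => -57/64
edge 8 of 14 (red): { -1; -15/16; -29/32 | -57/64; -7/8; -3/4; -1/2; 0 } => -115/128
edge 9 of 14 (blue): { -1; -15/16; -29/32; -115/128 | -57/64; -7/8; -3/4; -1/2; 0 } => -229/256
edge 10 of 14 (blue): { -1; -15/16; -29/32; -115/128; -229/256 | -57/64; -7/8; -3/4; -1/2; 0 } => -457/512
edge 11 of 14 (red): { -1; -15/16; -29/32; -115/128; -229/256 | -457/512; -57/64; -7/8; -3/4; -1/2; 0 } => -915/1024
edge 12 of 14 (red): { -1; -15/16; -29/32; -115/128; -229/256 | -915/1024; -457/512; -57/64; -7/8; -3/4; -1/2; 0 } => -1831/2048
edge 13 of 14 (blue): { -1; -15/16; -29/32; -115/128; -229/256; -1831/2048 | -915/1024; -457/512; -57/64; -7/8; -3/4; -1/2; 0 } => -3661/4096
edge 14 of 14 (red): { -1; -15/16; -29/32; -115/128; -229/256; -1831/2048 | -3661/4096; -915/1024; -457/512; -57/64; -7/8; -3/4; -1/2; 0 } => -7323/8192

-7323/8192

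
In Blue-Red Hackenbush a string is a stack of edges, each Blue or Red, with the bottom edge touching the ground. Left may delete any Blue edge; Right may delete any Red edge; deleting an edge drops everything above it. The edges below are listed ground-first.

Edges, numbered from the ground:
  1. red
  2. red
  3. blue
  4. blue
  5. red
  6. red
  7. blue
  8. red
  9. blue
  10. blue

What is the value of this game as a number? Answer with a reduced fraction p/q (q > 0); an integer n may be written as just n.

Build v(s[:k]) for k = 1..10, string s = red red blue blue red red blue red blue blue.
1 of 10 · r · max L −∞ · min R 0 → -1
2 of 10 · rr · max L −∞ · min R -1 → -2
3 of 10 · rrb · max L -2 · min R -1 → -3/2
4 of 10 · rrbb · max L -3/2 · min R -1 → -5/4
5 of 10 · rrbbr · max L -3/2 · min R -5/4 → -11/8
6 of 10 · rrbbrr · max L -3/2 · min R -11/8 → -23/16
7 of 10 · rrbbrrb · max L -23/16 · min R -11/8 → -45/32
8 of 10 · rrbbrrbr · max L -23/16 · min R -45/32 → -91/64
9 of 10 · rrbbrrbrb · max L -91/64 · min R -45/32 → -181/128
10 of 10 · rrbbrrbrbb · max L -181/128 · min R -45/32 → -361/256

-361/256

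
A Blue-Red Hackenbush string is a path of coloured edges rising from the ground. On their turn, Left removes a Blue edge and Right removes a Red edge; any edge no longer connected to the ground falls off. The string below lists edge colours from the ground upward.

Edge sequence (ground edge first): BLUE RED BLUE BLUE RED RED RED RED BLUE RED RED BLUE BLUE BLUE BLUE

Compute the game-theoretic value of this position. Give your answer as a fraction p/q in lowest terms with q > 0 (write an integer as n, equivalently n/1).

Build G(s[:k]) for k = 1..15, string s = BLUE RED BLUE BLUE RED RED RED RED BLUE RED RED BLUE BLUE BLUE BLUE.
edge 1 of 15 (BLUE): { 0 | ∅ } → 1
edge 2 of 15 (RED): { 0 | 1 } → 1/2
edge 3 of 15 (BLUE): { 0,1/2 | 1 } → 3/4
edge 4 of 15 (BLUE): { 0,1/2,3/4 | 1 } → 7/8
edge 5 of 15 (RED): { 0,1/2,3/4 | 7/8,1 } → 13/16
edge 6 of 15 (RED): { 0,1/2,3/4 | 13/16,7/8,1 } → 25/32
edge 7 of 15 (RED): { 0,1/2,3/4 | 25/32,13/16,7/8,1 } → 49/64
edge 8 of 15 (RED): { 0,1/2,3/4 | 49/64,25/32,13/16,7/8,1 } → 97/128
edge 9 of 15 (BLUE): { 0,1/2,3/4,97/128 | 49/64,25/32,13/16,7/8,1 } → 195/256
edge 10 of 15 (RED): { 0,1/2,3/4,97/128 | 195/256,49/64,25/32,13/16,7/8,1 } → 389/512
edge 11 of 15 (RED): { 0,1/2,3/4,97/128 | 389/512,195/256,49/64,25/32,13/16,7/8,1 } → 777/1024
edge 12 of 15 (BLUE): { 0,1/2,3/4,97/128,777/1024 | 389/512,195/256,49/64,25/32,13/16,7/8,1 } → 1555/2048
edge 13 of 15 (BLUE): { 0,1/2,3/4,97/128,777/1024,1555/2048 | 389/512,195/256,49/64,25/32,13/16,7/8,1 } → 3111/4096
edge 14 of 15 (BLUE): { 0,1/2,3/4,97/128,777/1024,1555/2048,3111/4096 | 389/512,195/256,49/64,25/32,13/16,7/8,1 } → 6223/8192
edge 15 of 15 (BLUE): { 0,1/2,3/4,97/128,777/1024,1555/2048,3111/4096,6223/8192 | 389/512,195/256,49/64,25/32,13/16,7/8,1 } → 12447/16384

12447/16384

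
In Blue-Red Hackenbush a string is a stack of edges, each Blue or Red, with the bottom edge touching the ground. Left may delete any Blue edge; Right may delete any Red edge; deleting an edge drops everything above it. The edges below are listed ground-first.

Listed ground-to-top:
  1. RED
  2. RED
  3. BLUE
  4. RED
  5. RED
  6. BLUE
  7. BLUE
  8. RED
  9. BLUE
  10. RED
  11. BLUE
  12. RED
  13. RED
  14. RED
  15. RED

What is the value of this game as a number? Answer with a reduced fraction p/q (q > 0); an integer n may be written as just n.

R: Left {  }, Right { 0 } -> simplest -1
RR: Left {  }, Right { -1 0 } -> simplest -2
RRB: Left { -2 }, Right { -1 0 } -> simplest -3/2
RRBR: Left { -2 }, Right { -3/2 -1 0 } -> simplest -7/4
RRBRR: Left { -2 }, Right { -7/4 -3/2 -1 0 } -> simplest -15/8
RRBRRB: Left { -2 -15/8 }, Right { -7/4 -3/2 -1 0 } -> simplest -29/16
RRBRRBB: Left { -2 -15/8 -29/16 }, Right { -7/4 -3/2 -1 0 } -> simplest -57/32
RRBRRBBR: Left { -2 -15/8 -29/16 }, Right { -57/32 -7/4 -3/2 -1 0 } -> simplest -115/64
RRBRRBBRB: Left { -2 -15/8 -29/16 -115/64 }, Right { -57/32 -7/4 -3/2 -1 0 } -> simplest -229/128
RRBRRBBRBR: Left { -2 -15/8 -29/16 -115/64 }, Right { -229/128 -57/32 -7/4 -3/2 -1 0 } -> simplest -459/256
RRBRRBBRBRB: Left { -2 -15/8 -29/16 -115/64 -459/256 }, Right { -229/128 -57/32 -7/4 -3/2 -1 0 } -> simplest -917/512
RRBRRBBRBRBR: Left { -2 -15/8 -29/16 -115/64 -459/256 }, Right { -917/512 -229/128 -57/32 -7/4 -3/2 -1 0 } -> simplest -1835/1024
RRBRRBBRBRBRR: Left { -2 -15/8 -29/16 -115/64 -459/256 }, Right { -1835/1024 -917/512 -229/128 -57/32 -7/4 -3/2 -1 0 } -> simplest -3671/2048
RRBRRBBRBRBRRR: Left { -2 -15/8 -29/16 -115/64 -459/256 }, Right { -3671/2048 -1835/1024 -917/512 -229/128 -57/32 -7/4 -3/2 -1 0 } -> simplest -7343/4096
RRBRRBBRBRBRRRR: Left { -2 -15/8 -29/16 -115/64 -459/256 }, Right { -7343/4096 -3671/2048 -1835/1024 -917/512 -229/128 -57/32 -7/4 -3/2 -1 0 } -> simplest -14687/8192

-14687/8192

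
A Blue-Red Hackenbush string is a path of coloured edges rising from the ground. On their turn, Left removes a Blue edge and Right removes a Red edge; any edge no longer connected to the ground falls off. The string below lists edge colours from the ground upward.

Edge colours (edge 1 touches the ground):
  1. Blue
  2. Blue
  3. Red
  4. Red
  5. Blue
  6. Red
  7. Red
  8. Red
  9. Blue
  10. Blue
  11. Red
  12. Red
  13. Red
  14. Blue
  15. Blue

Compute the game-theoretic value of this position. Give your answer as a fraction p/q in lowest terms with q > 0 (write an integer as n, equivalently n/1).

10439/8192

Prefix values for Blue Blue Red Red Blue Red Red Red Blue Blue Red Red Red Blue Blue via {L|R} + simplicity:
edge 1 of 15 (Blue): { 0 | · } → 1
edge 2 of 15 (Blue): { 0 1 | · } → 2
edge 3 of 15 (Red): { 0 1 | 2 } → 3/2
edge 4 of 15 (Red): { 0 1 | 3/2 2 } → 5/4
edge 5 of 15 (Blue): { 0 1 5/4 | 3/2 2 } → 11/8
edge 6 of 15 (Red): { 0 1 5/4 | 11/8 3/2 2 } → 21/16
edge 7 of 15 (Red): { 0 1 5/4 | 21/16 11/8 3/2 2 } → 41/32
edge 8 of 15 (Red): { 0 1 5/4 | 41/32 21/16 11/8 3/2 2 } → 81/64
edge 9 of 15 (Blue): { 0 1 5/4 81/64 | 41/32 21/16 11/8 3/2 2 } → 163/128
edge 10 of 15 (Blue): { 0 1 5/4 81/64 163/128 | 41/32 21/16 11/8 3/2 2 } → 327/256
edge 11 of 15 (Red): { 0 1 5/4 81/64 163/128 | 327/256 41/32 21/16 11/8 3/2 2 } → 653/512
edge 12 of 15 (Red): { 0 1 5/4 81/64 163/128 | 653/512 327/256 41/32 21/16 11/8 3/2 2 } → 1305/1024
edge 13 of 15 (Red): { 0 1 5/4 81/64 163/128 | 1305/1024 653/512 327/256 41/32 21/16 11/8 3/2 2 } → 2609/2048
edge 14 of 15 (Blue): { 0 1 5/4 81/64 163/128 2609/2048 | 1305/1024 653/512 327/256 41/32 21/16 11/8 3/2 2 } → 5219/4096
edge 15 of 15 (Blue): { 0 1 5/4 81/64 163/128 2609/2048 5219/4096 | 1305/1024 653/512 327/256 41/32 21/16 11/8 3/2 2 } → 10439/8192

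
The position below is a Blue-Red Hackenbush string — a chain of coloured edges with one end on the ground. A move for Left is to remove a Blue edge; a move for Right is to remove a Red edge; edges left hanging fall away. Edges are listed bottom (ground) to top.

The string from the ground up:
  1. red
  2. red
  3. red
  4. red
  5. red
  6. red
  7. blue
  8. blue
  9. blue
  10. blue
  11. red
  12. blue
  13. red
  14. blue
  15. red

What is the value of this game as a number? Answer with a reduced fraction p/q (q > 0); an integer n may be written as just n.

G(r) = { (no moves) | 0 } ⇒ -1
G(rr) = { (no moves) | -1; 0 } ⇒ -2
G(rrr) = { (no moves) | -2; -1; 0 } ⇒ -3
G(rrrr) = { (no moves) | -3; -2; -1; 0 } ⇒ -4
G(rrrrr) = { (no moves) | -4; -3; -2; -1; 0 } ⇒ -5
G(rrrrrr) = { (no moves) | -5; -4; -3; -2; -1; 0 } ⇒ -6
G(rrrrrrb) = { -6 | -5; -4; -3; -2; -1; 0 } ⇒ -11/2
G(rrrrrrbb) = { -6; -11/2 | -5; -4; -3; -2; -1; 0 } ⇒ -21/4
G(rrrrrrbbb) = { -6; -11/2; -21/4 | -5; -4; -3; -2; -1; 0 } ⇒ -41/8
G(rrrrrrbbbb) = { -6; -11/2; -21/4; -41/8 | -5; -4; -3; -2; -1; 0 } ⇒ -81/16
G(rrrrrrbbbbr) = { -6; -11/2; -21/4; -41/8 | -81/16; -5; -4; -3; -2; -1; 0 } ⇒ -163/32
G(rrrrrrbbbbrb) = { -6; -11/2; -21/4; -41/8; -163/32 | -81/16; -5; -4; -3; -2; -1; 0 } ⇒ -325/64
G(rrrrrrbbbbrbr) = { -6; -11/2; -21/4; -41/8; -163/32 | -325/64; -81/16; -5; -4; -3; -2; -1; 0 } ⇒ -651/128
G(rrrrrrbbbbrbrb) = { -6; -11/2; -21/4; -41/8; -163/32; -651/128 | -325/64; -81/16; -5; -4; -3; -2; -1; 0 } ⇒ -1301/256
G(rrrrrrbbbbrbrbr) = { -6; -11/2; -21/4; -41/8; -163/32; -651/128 | -1301/256; -325/64; -81/16; -5; -4; -3; -2; -1; 0 } ⇒ -2603/512

-2603/512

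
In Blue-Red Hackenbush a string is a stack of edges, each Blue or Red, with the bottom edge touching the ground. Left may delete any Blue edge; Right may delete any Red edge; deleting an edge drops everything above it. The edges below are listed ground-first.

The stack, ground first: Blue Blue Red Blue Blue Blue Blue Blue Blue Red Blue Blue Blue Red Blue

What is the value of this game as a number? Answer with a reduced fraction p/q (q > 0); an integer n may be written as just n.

16315/8192

Build G(s[:k]) for k = 1..15, string s = Blue Blue Red Blue Blue Blue Blue Blue Blue Red Blue Blue Blue Red Blue.
edge 1 of 15 (Blue): { 0 | ∅ } -> 1
edge 2 of 15 (Blue): { 0 1 | ∅ } -> 2
edge 3 of 15 (Red): { 0 1 | 2 } -> 3/2
edge 4 of 15 (Blue): { 0 1 3/2 | 2 } -> 7/4
edge 5 of 15 (Blue): { 0 1 3/2 7/4 | 2 } -> 15/8
edge 6 of 15 (Blue): { 0 1 3/2 7/4 15/8 | 2 } -> 31/16
edge 7 of 15 (Blue): { 0 1 3/2 7/4 15/8 31/16 | 2 } -> 63/32
edge 8 of 15 (Blue): { 0 1 3/2 7/4 15/8 31/16 63/32 | 2 } -> 127/64
edge 9 of 15 (Blue): { 0 1 3/2 7/4 15/8 31/16 63/32 127/64 | 2 } -> 255/128
edge 10 of 15 (Red): { 0 1 3/2 7/4 15/8 31/16 63/32 127/64 | 255/128 2 } -> 509/256
edge 11 of 15 (Blue): { 0 1 3/2 7/4 15/8 31/16 63/32 127/64 509/256 | 255/128 2 } -> 1019/512
edge 12 of 15 (Blue): { 0 1 3/2 7/4 15/8 31/16 63/32 127/64 509/256 1019/512 | 255/128 2 } -> 2039/1024
edge 13 of 15 (Blue): { 0 1 3/2 7/4 15/8 31/16 63/32 127/64 509/256 1019/512 2039/1024 | 255/128 2 } -> 4079/2048
edge 14 of 15 (Red): { 0 1 3/2 7/4 15/8 31/16 63/32 127/64 509/256 1019/512 2039/1024 | 4079/2048 255/128 2 } -> 8157/4096
edge 15 of 15 (Blue): { 0 1 3/2 7/4 15/8 31/16 63/32 127/64 509/256 1019/512 2039/1024 8157/4096 | 4079/2048 255/128 2 } -> 16315/8192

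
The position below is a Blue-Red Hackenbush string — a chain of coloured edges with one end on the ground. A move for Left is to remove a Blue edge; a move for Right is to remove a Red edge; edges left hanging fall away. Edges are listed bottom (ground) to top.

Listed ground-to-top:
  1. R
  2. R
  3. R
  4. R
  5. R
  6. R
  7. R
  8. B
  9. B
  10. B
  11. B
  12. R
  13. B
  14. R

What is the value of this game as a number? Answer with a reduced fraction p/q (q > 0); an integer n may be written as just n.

R: Left { — }, Right { 0 } — simplest -1
RR: Left { — }, Right { -1,0 } — simplest -2
RRR: Left { — }, Right { -2,-1,0 } — simplest -3
RRRR: Left { — }, Right { -3,-2,-1,0 } — simplest -4
RRRRR: Left { — }, Right { -4,-3,-2,-1,0 } — simplest -5
RRRRRR: Left { — }, Right { -5,-4,-3,-2,-1,0 } — simplest -6
RRRRRRR: Left { — }, Right { -6,-5,-4,-3,-2,-1,0 } — simplest -7
RRRRRRRB: Left { -7 }, Right { -6,-5,-4,-3,-2,-1,0 } — simplest -13/2
RRRRRRRBB: Left { -7,-13/2 }, Right { -6,-5,-4,-3,-2,-1,0 } — simplest -25/4
RRRRRRRBBB: Left { -7,-13/2,-25/4 }, Right { -6,-5,-4,-3,-2,-1,0 } — simplest -49/8
RRRRRRRBBBB: Left { -7,-13/2,-25/4,-49/8 }, Right { -6,-5,-4,-3,-2,-1,0 } — simplest -97/16
RRRRRRRBBBBR: Left { -7,-13/2,-25/4,-49/8 }, Right { -97/16,-6,-5,-4,-3,-2,-1,0 } — simplest -195/32
RRRRRRRBBBBRB: Left { -7,-13/2,-25/4,-49/8,-195/32 }, Right { -97/16,-6,-5,-4,-3,-2,-1,0 } — simplest -389/64
RRRRRRRBBBBRBR: Left { -7,-13/2,-25/4,-49/8,-195/32 }, Right { -389/64,-97/16,-6,-5,-4,-3,-2,-1,0 } — simplest -779/128

-779/128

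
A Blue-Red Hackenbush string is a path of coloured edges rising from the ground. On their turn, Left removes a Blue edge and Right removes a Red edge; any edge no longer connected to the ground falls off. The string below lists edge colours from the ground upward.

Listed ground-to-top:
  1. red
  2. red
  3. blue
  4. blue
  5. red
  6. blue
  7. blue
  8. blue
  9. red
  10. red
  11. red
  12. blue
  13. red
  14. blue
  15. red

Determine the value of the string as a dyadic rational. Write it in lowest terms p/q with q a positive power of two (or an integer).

-10475/8192

g_1 [r]  L=[none]  R=[0]  so -1
g_2 [rr]  L=[none]  R=[-1; 0]  so -2
g_3 [rrb]  L=[-2]  R=[-1; 0]  so -3/2
g_4 [rrbb]  L=[-2; -3/2]  R=[-1; 0]  so -5/4
g_5 [rrbbr]  L=[-2; -3/2]  R=[-5/4; -1; 0]  so -11/8
g_6 [rrbbrb]  L=[-2; -3/2; -11/8]  R=[-5/4; -1; 0]  so -21/16
g_7 [rrbbrbb]  L=[-2; -3/2; -11/8; -21/16]  R=[-5/4; -1; 0]  so -41/32
g_8 [rrbbrbbb]  L=[-2; -3/2; -11/8; -21/16; -41/32]  R=[-5/4; -1; 0]  so -81/64
g_9 [rrbbrbbbr]  L=[-2; -3/2; -11/8; -21/16; -41/32]  R=[-81/64; -5/4; -1; 0]  so -163/128
g_10 [rrbbrbbbrr]  L=[-2; -3/2; -11/8; -21/16; -41/32]  R=[-163/128; -81/64; -5/4; -1; 0]  so -327/256
g_11 [rrbbrbbbrrr]  L=[-2; -3/2; -11/8; -21/16; -41/32]  R=[-327/256; -163/128; -81/64; -5/4; -1; 0]  so -655/512
g_12 [rrbbrbbbrrrb]  L=[-2; -3/2; -11/8; -21/16; -41/32; -655/512]  R=[-327/256; -163/128; -81/64; -5/4; -1; 0]  so -1309/1024
g_13 [rrbbrbbbrrrbr]  L=[-2; -3/2; -11/8; -21/16; -41/32; -655/512]  R=[-1309/1024; -327/256; -163/128; -81/64; -5/4; -1; 0]  so -2619/2048
g_14 [rrbbrbbbrrrbrb]  L=[-2; -3/2; -11/8; -21/16; -41/32; -655/512; -2619/2048]  R=[-1309/1024; -327/256; -163/128; -81/64; -5/4; -1; 0]  so -5237/4096
g_15 [rrbbrbbbrrrbrbr]  L=[-2; -3/2; -11/8; -21/16; -41/32; -655/512; -2619/2048]  R=[-5237/4096; -1309/1024; -327/256; -163/128; -81/64; -5/4; -1; 0]  so -10475/8192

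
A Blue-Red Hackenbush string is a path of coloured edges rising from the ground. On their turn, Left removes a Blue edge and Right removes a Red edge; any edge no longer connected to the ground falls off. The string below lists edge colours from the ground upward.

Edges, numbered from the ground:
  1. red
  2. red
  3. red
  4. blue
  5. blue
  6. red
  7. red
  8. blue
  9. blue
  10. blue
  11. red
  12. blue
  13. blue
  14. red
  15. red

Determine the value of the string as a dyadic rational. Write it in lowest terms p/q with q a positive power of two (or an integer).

-9767/4096

step 1: add red to get r; options L={  } R={ 0 } ⇒ -1
step 2: add red to get rr; options L={  } R={ -1; 0 } ⇒ -2
step 3: add red to get rrr; options L={  } R={ -2; -1; 0 } ⇒ -3
step 4: add blue to get rrrb; options L={ -3 } R={ -2; -1; 0 } ⇒ -5/2
step 5: add blue to get rrrbb; options L={ -3; -5/2 } R={ -2; -1; 0 } ⇒ -9/4
step 6: add red to get rrrbbr; options L={ -3; -5/2 } R={ -9/4; -2; -1; 0 } ⇒ -19/8
step 7: add red to get rrrbbrr; options L={ -3; -5/2 } R={ -19/8; -9/4; -2; -1; 0 } ⇒ -39/16
step 8: add blue to get rrrbbrrb; options L={ -3; -5/2; -39/16 } R={ -19/8; -9/4; -2; -1; 0 } ⇒ -77/32
step 9: add blue to get rrrbbrrbb; options L={ -3; -5/2; -39/16; -77/32 } R={ -19/8; -9/4; -2; -1; 0 } ⇒ -153/64
step 10: add blue to get rrrbbrrbbb; options L={ -3; -5/2; -39/16; -77/32; -153/64 } R={ -19/8; -9/4; -2; -1; 0 } ⇒ -305/128
step 11: add red to get rrrbbrrbbbr; options L={ -3; -5/2; -39/16; -77/32; -153/64 } R={ -305/128; -19/8; -9/4; -2; -1; 0 } ⇒ -611/256
step 12: add blue to get rrrbbrrbbbrb; options L={ -3; -5/2; -39/16; -77/32; -153/64; -611/256 } R={ -305/128; -19/8; -9/4; -2; -1; 0 } ⇒ -1221/512
step 13: add blue to get rrrbbrrbbbrbb; options L={ -3; -5/2; -39/16; -77/32; -153/64; -611/256; -1221/512 } R={ -305/128; -19/8; -9/4; -2; -1; 0 } ⇒ -2441/1024
step 14: add red to get rrrbbrrbbbrbbr; options L={ -3; -5/2; -39/16; -77/32; -153/64; -611/256; -1221/512 } R={ -2441/1024; -305/128; -19/8; -9/4; -2; -1; 0 } ⇒ -4883/2048
step 15: add red to get rrrbbrrbbbrbbrr; options L={ -3; -5/2; -39/16; -77/32; -153/64; -611/256; -1221/512 } R={ -4883/2048; -2441/1024; -305/128; -19/8; -9/4; -2; -1; 0 } ⇒ -9767/4096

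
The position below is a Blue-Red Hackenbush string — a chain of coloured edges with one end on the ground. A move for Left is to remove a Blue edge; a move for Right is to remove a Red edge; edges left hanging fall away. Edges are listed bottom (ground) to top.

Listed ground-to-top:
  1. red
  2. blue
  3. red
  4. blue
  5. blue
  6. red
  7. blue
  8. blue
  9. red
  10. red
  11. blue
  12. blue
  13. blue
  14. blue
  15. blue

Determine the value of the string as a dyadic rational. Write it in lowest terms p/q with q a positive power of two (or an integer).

-9409/16384

Recurse on prefixes of the 15-edge string red blue red blue blue red blue blue red red blue blue blue blue blue:
value_1 [r]  L=[∅]  R=[0]  => -1
value_2 [rb]  L=[-1]  R=[0]  => -1/2
value_3 [rbr]  L=[-1]  R=[-1/2 0]  => -3/4
value_4 [rbrb]  L=[-1 -3/4]  R=[-1/2 0]  => -5/8
value_5 [rbrbb]  L=[-1 -3/4 -5/8]  R=[-1/2 0]  => -9/16
value_6 [rbrbbr]  L=[-1 -3/4 -5/8]  R=[-9/16 -1/2 0]  => -19/32
value_7 [rbrbbrb]  L=[-1 -3/4 -5/8 -19/32]  R=[-9/16 -1/2 0]  => -37/64
value_8 [rbrbbrbb]  L=[-1 -3/4 -5/8 -19/32 -37/64]  R=[-9/16 -1/2 0]  => -73/128
value_9 [rbrbbrbbr]  L=[-1 -3/4 -5/8 -19/32 -37/64]  R=[-73/128 -9/16 -1/2 0]  => -147/256
value_10 [rbrbbrbbrr]  L=[-1 -3/4 -5/8 -19/32 -37/64]  R=[-147/256 -73/128 -9/16 -1/2 0]  => -295/512
value_11 [rbrbbrbbrrb]  L=[-1 -3/4 -5/8 -19/32 -37/64 -295/512]  R=[-147/256 -73/128 -9/16 -1/2 0]  => -589/1024
value_12 [rbrbbrbbrrbb]  L=[-1 -3/4 -5/8 -19/32 -37/64 -295/512 -589/1024]  R=[-147/256 -73/128 -9/16 -1/2 0]  => -1177/2048
value_13 [rbrbbrbbrrbbb]  L=[-1 -3/4 -5/8 -19/32 -37/64 -295/512 -589/1024 -1177/2048]  R=[-147/256 -73/128 -9/16 -1/2 0]  => -2353/4096
value_14 [rbrbbrbbrrbbbb]  L=[-1 -3/4 -5/8 -19/32 -37/64 -295/512 -589/1024 -1177/2048 -2353/4096]  R=[-147/256 -73/128 -9/16 -1/2 0]  => -4705/8192
value_15 [rbrbbrbbrrbbbbb]  L=[-1 -3/4 -5/8 -19/32 -37/64 -295/512 -589/1024 -1177/2048 -2353/4096 -4705/8192]  R=[-147/256 -73/128 -9/16 -1/2 0]  => -9409/16384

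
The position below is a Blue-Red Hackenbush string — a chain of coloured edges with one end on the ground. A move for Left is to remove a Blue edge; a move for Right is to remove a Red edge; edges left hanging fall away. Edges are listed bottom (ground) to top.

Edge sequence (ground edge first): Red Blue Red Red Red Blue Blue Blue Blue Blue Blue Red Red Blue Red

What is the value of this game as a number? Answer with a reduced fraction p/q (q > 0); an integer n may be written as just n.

Prefix values for Red Blue Red Red Red Blue Blue Blue Blue Blue Blue Red Red Blue Red via {L|R} + simplicity:
1 of 15 · R · max L −∞ · min R 0 → -1
2 of 15 · RB · max L -1 · min R 0 → -1/2
3 of 15 · RBR · max L -1 · min R -1/2 → -3/4
4 of 15 · RBRR · max L -1 · min R -3/4 → -7/8
5 of 15 · RBRRR · max L -1 · min R -7/8 → -15/16
6 of 15 · RBRRRB · max L -15/16 · min R -7/8 → -29/32
7 of 15 · RBRRRBB · max L -29/32 · min R -7/8 → -57/64
8 of 15 · RBRRRBBB · max L -57/64 · min R -7/8 → -113/128
9 of 15 · RBRRRBBBB · max L -113/128 · min R -7/8 → -225/256
10 of 15 · RBRRRBBBBB · max L -225/256 · min R -7/8 → -449/512
11 of 15 · RBRRRBBBBBB · max L -449/512 · min R -7/8 → -897/1024
12 of 15 · RBRRRBBBBBBR · max L -449/512 · min R -897/1024 → -1795/2048
13 of 15 · RBRRRBBBBBBRR · max L -449/512 · min R -1795/2048 → -3591/4096
14 of 15 · RBRRRBBBBBBRRB · max L -3591/4096 · min R -1795/2048 → -7181/8192
15 of 15 · RBRRRBBBBBBRRBR · max L -3591/4096 · min R -7181/8192 → -14363/16384

-14363/16384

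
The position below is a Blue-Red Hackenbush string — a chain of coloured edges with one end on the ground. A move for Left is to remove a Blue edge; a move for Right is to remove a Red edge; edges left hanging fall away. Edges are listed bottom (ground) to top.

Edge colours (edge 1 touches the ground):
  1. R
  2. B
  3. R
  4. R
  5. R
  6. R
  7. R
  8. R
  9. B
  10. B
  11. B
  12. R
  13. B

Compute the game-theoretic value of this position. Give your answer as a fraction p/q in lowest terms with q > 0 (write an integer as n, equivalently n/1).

-4037/4096

Prefix values for R B R R R R R R B B B R B via {L|R} + simplicity:
G(R) = { · | 0 } → -1
G(RB) = { -1 | 0 } → -1/2
G(RBR) = { -1 | -1/2,0 } → -3/4
G(RBRR) = { -1 | -3/4,-1/2,0 } → -7/8
G(RBRRR) = { -1 | -7/8,-3/4,-1/2,0 } → -15/16
G(RBRRRR) = { -1 | -15/16,-7/8,-3/4,-1/2,0 } → -31/32
G(RBRRRRR) = { -1 | -31/32,-15/16,-7/8,-3/4,-1/2,0 } → -63/64
G(RBRRRRRR) = { -1 | -63/64,-31/32,-15/16,-7/8,-3/4,-1/2,0 } → -127/128
G(RBRRRRRRB) = { -1,-127/128 | -63/64,-31/32,-15/16,-7/8,-3/4,-1/2,0 } → -253/256
G(RBRRRRRRBB) = { -1,-127/128,-253/256 | -63/64,-31/32,-15/16,-7/8,-3/4,-1/2,0 } → -505/512
G(RBRRRRRRBBB) = { -1,-127/128,-253/256,-505/512 | -63/64,-31/32,-15/16,-7/8,-3/4,-1/2,0 } → -1009/1024
G(RBRRRRRRBBBR) = { -1,-127/128,-253/256,-505/512 | -1009/1024,-63/64,-31/32,-15/16,-7/8,-3/4,-1/2,0 } → -2019/2048
G(RBRRRRRRBBBRB) = { -1,-127/128,-253/256,-505/512,-2019/2048 | -1009/1024,-63/64,-31/32,-15/16,-7/8,-3/4,-1/2,0 } → -4037/4096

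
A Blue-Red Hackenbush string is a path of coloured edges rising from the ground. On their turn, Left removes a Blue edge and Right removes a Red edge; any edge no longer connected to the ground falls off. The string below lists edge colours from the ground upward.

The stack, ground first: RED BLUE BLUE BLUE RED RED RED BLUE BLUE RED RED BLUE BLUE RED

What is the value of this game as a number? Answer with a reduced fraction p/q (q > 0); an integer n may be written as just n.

Recurse on prefixes of the 14-edge string RED BLUE BLUE BLUE RED RED RED BLUE BLUE RED RED BLUE BLUE RED:
step 1: add RED to get R; options L={ — } R={ 0 } → -1
step 2: add BLUE to get RB; options L={ -1 } R={ 0 } → -1/2
step 3: add BLUE to get RBB; options L={ -1,-1/2 } R={ 0 } → -1/4
step 4: add BLUE to get RBBB; options L={ -1,-1/2,-1/4 } R={ 0 } → -1/8
step 5: add RED to get RBBBR; options L={ -1,-1/2,-1/4 } R={ -1/8,0 } → -3/16
step 6: add RED to get RBBBRR; options L={ -1,-1/2,-1/4 } R={ -3/16,-1/8,0 } → -7/32
step 7: add RED to get RBBBRRR; options L={ -1,-1/2,-1/4 } R={ -7/32,-3/16,-1/8,0 } → -15/64
step 8: add BLUE to get RBBBRRRB; options L={ -1,-1/2,-1/4,-15/64 } R={ -7/32,-3/16,-1/8,0 } → -29/128
step 9: add BLUE to get RBBBRRRBB; options L={ -1,-1/2,-1/4,-15/64,-29/128 } R={ -7/32,-3/16,-1/8,0 } → -57/256
step 10: add RED to get RBBBRRRBBR; options L={ -1,-1/2,-1/4,-15/64,-29/128 } R={ -57/256,-7/32,-3/16,-1/8,0 } → -115/512
step 11: add RED to get RBBBRRRBBRR; options L={ -1,-1/2,-1/4,-15/64,-29/128 } R={ -115/512,-57/256,-7/32,-3/16,-1/8,0 } → -231/1024
step 12: add BLUE to get RBBBRRRBBRRB; options L={ -1,-1/2,-1/4,-15/64,-29/128,-231/1024 } R={ -115/512,-57/256,-7/32,-3/16,-1/8,0 } → -461/2048
step 13: add BLUE to get RBBBRRRBBRRBB; options L={ -1,-1/2,-1/4,-15/64,-29/128,-231/1024,-461/2048 } R={ -115/512,-57/256,-7/32,-3/16,-1/8,0 } → -921/4096
step 14: add RED to get RBBBRRRBBRRBBR; options L={ -1,-1/2,-1/4,-15/64,-29/128,-231/1024,-461/2048 } R={ -921/4096,-115/512,-57/256,-7/32,-3/16,-1/8,0 } → -1843/8192

-1843/8192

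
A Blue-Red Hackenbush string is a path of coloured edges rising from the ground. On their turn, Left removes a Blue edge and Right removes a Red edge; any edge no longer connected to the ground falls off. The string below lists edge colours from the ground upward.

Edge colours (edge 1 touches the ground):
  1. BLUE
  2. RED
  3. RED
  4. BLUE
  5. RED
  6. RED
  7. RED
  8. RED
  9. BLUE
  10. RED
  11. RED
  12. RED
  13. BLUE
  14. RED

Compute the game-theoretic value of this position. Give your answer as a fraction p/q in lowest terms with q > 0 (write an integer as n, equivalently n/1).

2117/8192

Build G(s[:k]) for k = 1..14, string s = BLUE RED RED BLUE RED RED RED RED BLUE RED RED RED BLUE RED.
G(B) = { 0 |  } => 1
G(BR) = { 0 | 1 } => 1/2
G(BRR) = { 0 | 1/2 1 } => 1/4
G(BRRB) = { 0 1/4 | 1/2 1 } => 3/8
G(BRRBR) = { 0 1/4 | 3/8 1/2 1 } => 5/16
G(BRRBRR) = { 0 1/4 | 5/16 3/8 1/2 1 } => 9/32
G(BRRBRRR) = { 0 1/4 | 9/32 5/16 3/8 1/2 1 } => 17/64
G(BRRBRRRR) = { 0 1/4 | 17/64 9/32 5/16 3/8 1/2 1 } => 33/128
G(BRRBRRRRB) = { 0 1/4 33/128 | 17/64 9/32 5/16 3/8 1/2 1 } => 67/256
G(BRRBRRRRBR) = { 0 1/4 33/128 | 67/256 17/64 9/32 5/16 3/8 1/2 1 } => 133/512
G(BRRBRRRRBRR) = { 0 1/4 33/128 | 133/512 67/256 17/64 9/32 5/16 3/8 1/2 1 } => 265/1024
G(BRRBRRRRBRRR) = { 0 1/4 33/128 | 265/1024 133/512 67/256 17/64 9/32 5/16 3/8 1/2 1 } => 529/2048
G(BRRBRRRRBRRRB) = { 0 1/4 33/128 529/2048 | 265/1024 133/512 67/256 17/64 9/32 5/16 3/8 1/2 1 } => 1059/4096
G(BRRBRRRRBRRRBR) = { 0 1/4 33/128 529/2048 | 1059/4096 265/1024 133/512 67/256 17/64 9/32 5/16 3/8 1/2 1 } => 2117/8192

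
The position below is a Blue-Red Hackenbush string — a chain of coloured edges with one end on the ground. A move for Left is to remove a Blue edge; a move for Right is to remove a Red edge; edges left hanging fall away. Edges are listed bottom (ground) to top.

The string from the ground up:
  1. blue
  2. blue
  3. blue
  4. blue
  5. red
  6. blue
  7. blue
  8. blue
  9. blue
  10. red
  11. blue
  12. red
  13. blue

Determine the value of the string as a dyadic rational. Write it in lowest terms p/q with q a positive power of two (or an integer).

2027/512

1 of 13 · b · max L 0 · min R +∞ = 1
2 of 13 · bb · max L 1 · min R +∞ = 2
3 of 13 · bbb · max L 2 · min R +∞ = 3
4 of 13 · bbbb · max L 3 · min R +∞ = 4
5 of 13 · bbbbr · max L 3 · min R 4 = 7/2
6 of 13 · bbbbrb · max L 7/2 · min R 4 = 15/4
7 of 13 · bbbbrbb · max L 15/4 · min R 4 = 31/8
8 of 13 · bbbbrbbb · max L 31/8 · min R 4 = 63/16
9 of 13 · bbbbrbbbb · max L 63/16 · min R 4 = 127/32
10 of 13 · bbbbrbbbbr · max L 63/16 · min R 127/32 = 253/64
11 of 13 · bbbbrbbbbrb · max L 253/64 · min R 127/32 = 507/128
12 of 13 · bbbbrbbbbrbr · max L 253/64 · min R 507/128 = 1013/256
13 of 13 · bbbbrbbbbrbrb · max L 1013/256 · min R 507/128 = 2027/512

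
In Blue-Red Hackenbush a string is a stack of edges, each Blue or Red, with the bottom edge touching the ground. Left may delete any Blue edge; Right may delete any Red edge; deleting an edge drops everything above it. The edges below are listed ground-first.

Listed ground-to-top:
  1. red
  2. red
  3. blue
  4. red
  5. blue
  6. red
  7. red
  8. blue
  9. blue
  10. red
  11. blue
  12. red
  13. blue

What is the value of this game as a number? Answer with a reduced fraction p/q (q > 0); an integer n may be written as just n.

Prefix values for red red blue red blue red red blue blue red blue red blue via {L|R} + simplicity:
v(r) = { · | 0 } -> -1
v(rr) = { · | -1, 0 } -> -2
v(rrb) = { -2 | -1, 0 } -> -3/2
v(rrbr) = { -2 | -3/2, -1, 0 } -> -7/4
v(rrbrb) = { -2, -7/4 | -3/2, -1, 0 } -> -13/8
v(rrbrbr) = { -2, -7/4 | -13/8, -3/2, -1, 0 } -> -27/16
v(rrbrbrr) = { -2, -7/4 | -27/16, -13/8, -3/2, -1, 0 } -> -55/32
v(rrbrbrrb) = { -2, -7/4, -55/32 | -27/16, -13/8, -3/2, -1, 0 } -> -109/64
v(rrbrbrrbb) = { -2, -7/4, -55/32, -109/64 | -27/16, -13/8, -3/2, -1, 0 } -> -217/128
v(rrbrbrrbbr) = { -2, -7/4, -55/32, -109/64 | -217/128, -27/16, -13/8, -3/2, -1, 0 } -> -435/256
v(rrbrbrrbbrb) = { -2, -7/4, -55/32, -109/64, -435/256 | -217/128, -27/16, -13/8, -3/2, -1, 0 } -> -869/512
v(rrbrbrrbbrbr) = { -2, -7/4, -55/32, -109/64, -435/256 | -869/512, -217/128, -27/16, -13/8, -3/2, -1, 0 } -> -1739/1024
v(rrbrbrrbbrbrb) = { -2, -7/4, -55/32, -109/64, -435/256, -1739/1024 | -869/512, -217/128, -27/16, -13/8, -3/2, -1, 0 } -> -3477/2048

-3477/2048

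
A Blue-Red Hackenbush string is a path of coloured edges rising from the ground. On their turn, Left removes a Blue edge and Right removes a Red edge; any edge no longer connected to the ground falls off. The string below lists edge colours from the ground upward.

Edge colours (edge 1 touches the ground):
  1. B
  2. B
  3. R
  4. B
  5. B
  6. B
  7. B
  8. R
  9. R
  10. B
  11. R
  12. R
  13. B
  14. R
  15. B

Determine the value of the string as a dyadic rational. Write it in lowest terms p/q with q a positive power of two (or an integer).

val(B) = { 0 | — } gives 1
val(BB) = { 0, 1 | — } gives 2
val(BBR) = { 0, 1 | 2 } gives 3/2
val(BBRB) = { 0, 1, 3/2 | 2 } gives 7/4
val(BBRBB) = { 0, 1, 3/2, 7/4 | 2 } gives 15/8
val(BBRBBB) = { 0, 1, 3/2, 7/4, 15/8 | 2 } gives 31/16
val(BBRBBBB) = { 0, 1, 3/2, 7/4, 15/8, 31/16 | 2 } gives 63/32
val(BBRBBBBR) = { 0, 1, 3/2, 7/4, 15/8, 31/16 | 63/32, 2 } gives 125/64
val(BBRBBBBRR) = { 0, 1, 3/2, 7/4, 15/8, 31/16 | 125/64, 63/32, 2 } gives 249/128
val(BBRBBBBRRB) = { 0, 1, 3/2, 7/4, 15/8, 31/16, 249/128 | 125/64, 63/32, 2 } gives 499/256
val(BBRBBBBRRBR) = { 0, 1, 3/2, 7/4, 15/8, 31/16, 249/128 | 499/256, 125/64, 63/32, 2 } gives 997/512
val(BBRBBBBRRBRR) = { 0, 1, 3/2, 7/4, 15/8, 31/16, 249/128 | 997/512, 499/256, 125/64, 63/32, 2 } gives 1993/1024
val(BBRBBBBRRBRRB) = { 0, 1, 3/2, 7/4, 15/8, 31/16, 249/128, 1993/1024 | 997/512, 499/256, 125/64, 63/32, 2 } gives 3987/2048
val(BBRBBBBRRBRRBR) = { 0, 1, 3/2, 7/4, 15/8, 31/16, 249/128, 1993/1024 | 3987/2048, 997/512, 499/256, 125/64, 63/32, 2 } gives 7973/4096
val(BBRBBBBRRBRRBRB) = { 0, 1, 3/2, 7/4, 15/8, 31/16, 249/128, 1993/1024, 7973/4096 | 3987/2048, 997/512, 499/256, 125/64, 63/32, 2 } gives 15947/8192

15947/8192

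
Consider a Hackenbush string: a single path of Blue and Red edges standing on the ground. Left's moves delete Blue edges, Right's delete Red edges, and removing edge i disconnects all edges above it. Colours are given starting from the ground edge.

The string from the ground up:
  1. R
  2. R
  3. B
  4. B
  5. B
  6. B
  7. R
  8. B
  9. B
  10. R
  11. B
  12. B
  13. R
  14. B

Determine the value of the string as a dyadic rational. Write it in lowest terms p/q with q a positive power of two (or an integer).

R: Left { · }, Right { 0 } — simplest -1
RR: Left { · }, Right { -1,0 } — simplest -2
RRB: Left { -2 }, Right { -1,0 } — simplest -3/2
RRBB: Left { -2,-3/2 }, Right { -1,0 } — simplest -5/4
RRBBB: Left { -2,-3/2,-5/4 }, Right { -1,0 } — simplest -9/8
RRBBBB: Left { -2,-3/2,-5/4,-9/8 }, Right { -1,0 } — simplest -17/16
RRBBBBR: Left { -2,-3/2,-5/4,-9/8 }, Right { -17/16,-1,0 } — simplest -35/32
RRBBBBRB: Left { -2,-3/2,-5/4,-9/8,-35/32 }, Right { -17/16,-1,0 } — simplest -69/64
RRBBBBRBB: Left { -2,-3/2,-5/4,-9/8,-35/32,-69/64 }, Right { -17/16,-1,0 } — simplest -137/128
RRBBBBRBBR: Left { -2,-3/2,-5/4,-9/8,-35/32,-69/64 }, Right { -137/128,-17/16,-1,0 } — simplest -275/256
RRBBBBRBBRB: Left { -2,-3/2,-5/4,-9/8,-35/32,-69/64,-275/256 }, Right { -137/128,-17/16,-1,0 } — simplest -549/512
RRBBBBRBBRBB: Left { -2,-3/2,-5/4,-9/8,-35/32,-69/64,-275/256,-549/512 }, Right { -137/128,-17/16,-1,0 } — simplest -1097/1024
RRBBBBRBBRBBR: Left { -2,-3/2,-5/4,-9/8,-35/32,-69/64,-275/256,-549/512 }, Right { -1097/1024,-137/128,-17/16,-1,0 } — simplest -2195/2048
RRBBBBRBBRBBRB: Left { -2,-3/2,-5/4,-9/8,-35/32,-69/64,-275/256,-549/512,-2195/2048 }, Right { -1097/1024,-137/128,-17/16,-1,0 } — simplest -4389/4096

-4389/4096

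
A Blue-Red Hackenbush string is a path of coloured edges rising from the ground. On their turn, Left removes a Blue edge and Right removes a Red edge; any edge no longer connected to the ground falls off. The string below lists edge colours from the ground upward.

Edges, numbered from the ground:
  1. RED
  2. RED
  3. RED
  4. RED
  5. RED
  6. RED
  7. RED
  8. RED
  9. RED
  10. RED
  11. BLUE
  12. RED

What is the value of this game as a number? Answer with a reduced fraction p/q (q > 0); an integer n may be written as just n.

-39/4

Prefix values for RED RED RED RED RED RED RED RED RED RED BLUE RED via {L|R} + simplicity:
val(R) = {  | 0 } → -1
val(RR) = {  | -1, 0 } → -2
val(RRR) = {  | -2, -1, 0 } → -3
val(RRRR) = {  | -3, -2, -1, 0 } → -4
val(RRRRR) = {  | -4, -3, -2, -1, 0 } → -5
val(RRRRRR) = {  | -5, -4, -3, -2, -1, 0 } → -6
val(RRRRRRR) = {  | -6, -5, -4, -3, -2, -1, 0 } → -7
val(RRRRRRRR) = {  | -7, -6, -5, -4, -3, -2, -1, 0 } → -8
val(RRRRRRRRR) = {  | -8, -7, -6, -5, -4, -3, -2, -1, 0 } → -9
val(RRRRRRRRRR) = {  | -9, -8, -7, -6, -5, -4, -3, -2, -1, 0 } → -10
val(RRRRRRRRRRB) = { -10 | -9, -8, -7, -6, -5, -4, -3, -2, -1, 0 } → -19/2
val(RRRRRRRRRRBR) = { -10 | -19/2, -9, -8, -7, -6, -5, -4, -3, -2, -1, 0 } → -39/4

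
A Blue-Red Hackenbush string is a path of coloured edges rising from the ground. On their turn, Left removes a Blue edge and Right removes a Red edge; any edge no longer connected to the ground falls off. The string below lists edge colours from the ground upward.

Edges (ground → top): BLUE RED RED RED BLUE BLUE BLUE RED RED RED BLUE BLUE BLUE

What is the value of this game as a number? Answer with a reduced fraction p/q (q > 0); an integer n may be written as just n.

911/4096

Recurse on prefixes of the 13-edge string BLUE RED RED RED BLUE BLUE BLUE RED RED RED BLUE BLUE BLUE:
value_1 [B]  L=[0]  R=[]  = 1
value_2 [BR]  L=[0]  R=[1]  = 1/2
value_3 [BRR]  L=[0]  R=[1/2; 1]  = 1/4
value_4 [BRRR]  L=[0]  R=[1/4; 1/2; 1]  = 1/8
value_5 [BRRRB]  L=[0; 1/8]  R=[1/4; 1/2; 1]  = 3/16
value_6 [BRRRBB]  L=[0; 1/8; 3/16]  R=[1/4; 1/2; 1]  = 7/32
value_7 [BRRRBBB]  L=[0; 1/8; 3/16; 7/32]  R=[1/4; 1/2; 1]  = 15/64
value_8 [BRRRBBBR]  L=[0; 1/8; 3/16; 7/32]  R=[15/64; 1/4; 1/2; 1]  = 29/128
value_9 [BRRRBBBRR]  L=[0; 1/8; 3/16; 7/32]  R=[29/128; 15/64; 1/4; 1/2; 1]  = 57/256
value_10 [BRRRBBBRRR]  L=[0; 1/8; 3/16; 7/32]  R=[57/256; 29/128; 15/64; 1/4; 1/2; 1]  = 113/512
value_11 [BRRRBBBRRRB]  L=[0; 1/8; 3/16; 7/32; 113/512]  R=[57/256; 29/128; 15/64; 1/4; 1/2; 1]  = 227/1024
value_12 [BRRRBBBRRRBB]  L=[0; 1/8; 3/16; 7/32; 113/512; 227/1024]  R=[57/256; 29/128; 15/64; 1/4; 1/2; 1]  = 455/2048
value_13 [BRRRBBBRRRBBB]  L=[0; 1/8; 3/16; 7/32; 113/512; 227/1024; 455/2048]  R=[57/256; 29/128; 15/64; 1/4; 1/2; 1]  = 911/4096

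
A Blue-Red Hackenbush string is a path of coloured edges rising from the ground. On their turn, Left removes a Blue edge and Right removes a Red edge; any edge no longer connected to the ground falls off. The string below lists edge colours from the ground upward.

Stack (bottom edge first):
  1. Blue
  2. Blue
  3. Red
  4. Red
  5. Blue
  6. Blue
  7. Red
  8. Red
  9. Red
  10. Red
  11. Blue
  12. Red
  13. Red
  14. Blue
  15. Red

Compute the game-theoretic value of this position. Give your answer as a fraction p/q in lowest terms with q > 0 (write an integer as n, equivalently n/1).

11301/8192

Prefix values for Blue Blue Red Red Blue Blue Red Red Red Red Blue Red Red Blue Red via {L|R} + simplicity:
step 1: add Blue to get B; options L={ 0 } R={  } — 1
step 2: add Blue to get BB; options L={ 0,1 } R={  } — 2
step 3: add Red to get BBR; options L={ 0,1 } R={ 2 } — 3/2
step 4: add Red to get BBRR; options L={ 0,1 } R={ 3/2,2 } — 5/4
step 5: add Blue to get BBRRB; options L={ 0,1,5/4 } R={ 3/2,2 } — 11/8
step 6: add Blue to get BBRRBB; options L={ 0,1,5/4,11/8 } R={ 3/2,2 } — 23/16
step 7: add Red to get BBRRBBR; options L={ 0,1,5/4,11/8 } R={ 23/16,3/2,2 } — 45/32
step 8: add Red to get BBRRBBRR; options L={ 0,1,5/4,11/8 } R={ 45/32,23/16,3/2,2 } — 89/64
step 9: add Red to get BBRRBBRRR; options L={ 0,1,5/4,11/8 } R={ 89/64,45/32,23/16,3/2,2 } — 177/128
step 10: add Red to get BBRRBBRRRR; options L={ 0,1,5/4,11/8 } R={ 177/128,89/64,45/32,23/16,3/2,2 } — 353/256
step 11: add Blue to get BBRRBBRRRRB; options L={ 0,1,5/4,11/8,353/256 } R={ 177/128,89/64,45/32,23/16,3/2,2 } — 707/512
step 12: add Red to get BBRRBBRRRRBR; options L={ 0,1,5/4,11/8,353/256 } R={ 707/512,177/128,89/64,45/32,23/16,3/2,2 } — 1413/1024
step 13: add Red to get BBRRBBRRRRBRR; options L={ 0,1,5/4,11/8,353/256 } R={ 1413/1024,707/512,177/128,89/64,45/32,23/16,3/2,2 } — 2825/2048
step 14: add Blue to get BBRRBBRRRRBRRB; options L={ 0,1,5/4,11/8,353/256,2825/2048 } R={ 1413/1024,707/512,177/128,89/64,45/32,23/16,3/2,2 } — 5651/4096
step 15: add Red to get BBRRBBRRRRBRRBR; options L={ 0,1,5/4,11/8,353/256,2825/2048 } R={ 5651/4096,1413/1024,707/512,177/128,89/64,45/32,23/16,3/2,2 } — 11301/8192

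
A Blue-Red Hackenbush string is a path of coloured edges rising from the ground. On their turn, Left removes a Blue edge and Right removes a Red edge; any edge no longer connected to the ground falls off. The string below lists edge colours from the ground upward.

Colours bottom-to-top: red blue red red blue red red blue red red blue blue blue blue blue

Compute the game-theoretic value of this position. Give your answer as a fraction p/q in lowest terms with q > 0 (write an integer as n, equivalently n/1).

Recurse on prefixes of the 15-edge string red blue red red blue red red blue red red blue blue blue blue blue:
G(r) = { (no moves) | 0 } ⇒ -1
G(rb) = { -1 | 0 } ⇒ -1/2
G(rbr) = { -1 | -1/2, 0 } ⇒ -3/4
G(rbrr) = { -1 | -3/4, -1/2, 0 } ⇒ -7/8
G(rbrrb) = { -1, -7/8 | -3/4, -1/2, 0 } ⇒ -13/16
G(rbrrbr) = { -1, -7/8 | -13/16, -3/4, -1/2, 0 } ⇒ -27/32
G(rbrrbrr) = { -1, -7/8 | -27/32, -13/16, -3/4, -1/2, 0 } ⇒ -55/64
G(rbrrbrrb) = { -1, -7/8, -55/64 | -27/32, -13/16, -3/4, -1/2, 0 } ⇒ -109/128
G(rbrrbrrbr) = { -1, -7/8, -55/64 | -109/128, -27/32, -13/16, -3/4, -1/2, 0 } ⇒ -219/256
G(rbrrbrrbrr) = { -1, -7/8, -55/64 | -219/256, -109/128, -27/32, -13/16, -3/4, -1/2, 0 } ⇒ -439/512
G(rbrrbrrbrrb) = { -1, -7/8, -55/64, -439/512 | -219/256, -109/128, -27/32, -13/16, -3/4, -1/2, 0 } ⇒ -877/1024
G(rbrrbrrbrrbb) = { -1, -7/8, -55/64, -439/512, -877/1024 | -219/256, -109/128, -27/32, -13/16, -3/4, -1/2, 0 } ⇒ -1753/2048
G(rbrrbrrbrrbbb) = { -1, -7/8, -55/64, -439/512, -877/1024, -1753/2048 | -219/256, -109/128, -27/32, -13/16, -3/4, -1/2, 0 } ⇒ -3505/4096
G(rbrrbrrbrrbbbb) = { -1, -7/8, -55/64, -439/512, -877/1024, -1753/2048, -3505/4096 | -219/256, -109/128, -27/32, -13/16, -3/4, -1/2, 0 } ⇒ -7009/8192
G(rbrrbrrbrrbbbbb) = { -1, -7/8, -55/64, -439/512, -877/1024, -1753/2048, -3505/4096, -7009/8192 | -219/256, -109/128, -27/32, -13/16, -3/4, -1/2, 0 } ⇒ -14017/16384

-14017/16384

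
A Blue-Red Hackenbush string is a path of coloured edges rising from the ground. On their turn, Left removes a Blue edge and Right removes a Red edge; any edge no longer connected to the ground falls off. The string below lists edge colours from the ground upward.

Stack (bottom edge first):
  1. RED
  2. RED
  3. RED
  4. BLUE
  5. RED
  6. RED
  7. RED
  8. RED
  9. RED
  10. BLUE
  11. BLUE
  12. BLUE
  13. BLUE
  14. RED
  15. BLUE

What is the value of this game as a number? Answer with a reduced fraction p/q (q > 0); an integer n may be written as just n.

-12165/4096

1 of 15 · R · max L −∞ · min R 0 -> -1
2 of 15 · RR · max L −∞ · min R -1 -> -2
3 of 15 · RRR · max L −∞ · min R -2 -> -3
4 of 15 · RRRB · max L -3 · min R -2 -> -5/2
5 of 15 · RRRBR · max L -3 · min R -5/2 -> -11/4
6 of 15 · RRRBRR · max L -3 · min R -11/4 -> -23/8
7 of 15 · RRRBRRR · max L -3 · min R -23/8 -> -47/16
8 of 15 · RRRBRRRR · max L -3 · min R -47/16 -> -95/32
9 of 15 · RRRBRRRRR · max L -3 · min R -95/32 -> -191/64
10 of 15 · RRRBRRRRRB · max L -191/64 · min R -95/32 -> -381/128
11 of 15 · RRRBRRRRRBB · max L -381/128 · min R -95/32 -> -761/256
12 of 15 · RRRBRRRRRBBB · max L -761/256 · min R -95/32 -> -1521/512
13 of 15 · RRRBRRRRRBBBB · max L -1521/512 · min R -95/32 -> -3041/1024
14 of 15 · RRRBRRRRRBBBBR · max L -1521/512 · min R -3041/1024 -> -6083/2048
15 of 15 · RRRBRRRRRBBBBRB · max L -6083/2048 · min R -3041/1024 -> -12165/4096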